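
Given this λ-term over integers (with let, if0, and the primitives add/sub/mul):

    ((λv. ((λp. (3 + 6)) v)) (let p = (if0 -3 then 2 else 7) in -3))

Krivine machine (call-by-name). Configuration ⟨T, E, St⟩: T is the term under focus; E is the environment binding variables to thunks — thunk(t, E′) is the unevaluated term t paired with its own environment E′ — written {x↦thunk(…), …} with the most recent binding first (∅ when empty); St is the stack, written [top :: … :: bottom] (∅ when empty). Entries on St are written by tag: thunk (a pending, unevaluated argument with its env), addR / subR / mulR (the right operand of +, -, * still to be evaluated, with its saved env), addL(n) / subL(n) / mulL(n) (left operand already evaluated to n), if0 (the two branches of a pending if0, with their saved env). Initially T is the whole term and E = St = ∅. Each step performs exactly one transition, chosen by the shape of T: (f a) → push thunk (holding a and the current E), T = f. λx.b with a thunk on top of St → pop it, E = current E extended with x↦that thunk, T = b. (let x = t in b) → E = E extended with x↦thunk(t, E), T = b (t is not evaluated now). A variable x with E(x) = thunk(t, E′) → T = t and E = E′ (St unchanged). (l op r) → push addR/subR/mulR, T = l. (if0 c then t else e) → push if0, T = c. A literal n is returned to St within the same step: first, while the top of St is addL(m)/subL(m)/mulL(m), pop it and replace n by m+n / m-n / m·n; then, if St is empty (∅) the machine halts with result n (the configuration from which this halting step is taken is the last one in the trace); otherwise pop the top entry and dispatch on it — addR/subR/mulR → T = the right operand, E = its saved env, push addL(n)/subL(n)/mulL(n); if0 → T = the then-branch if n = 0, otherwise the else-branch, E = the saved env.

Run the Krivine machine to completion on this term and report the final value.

Answer: 9

Execution trace:
0. ⟨T=((λv. ((λp. (3 + 6)) v)) (let p = (if0 -3 then 2 else 7) in -3)); E=∅; St=∅⟩
1. ⟨T=(λv. ((λp. (3 + 6)) v)); E=∅; St=[thunk]⟩
2. ⟨T=((λp. (3 + 6)) v); E={v↦thunk((let p = (if0 -3 then 2 else 7) in -3), ∅)}; St=∅⟩
3. ⟨T=(λp. (3 + 6)); E={v↦thunk((let p = (if0 -3 then 2 else 7) in -3), ∅)}; St=[thunk]⟩
4. ⟨T=(3 + 6); E={p↦thunk(v, {v↦thunk((let p = (if0 -3 then 2 else 7) in -3), ∅)}), v↦thunk((let p = (if0 -3 then 2 else 7) in -3), ∅)}; St=∅⟩
5. ⟨T=3; E={p↦thunk(v, {v↦thunk((let p = (if0 -3 then 2 else 7) in -3), ∅)}), v↦thunk((let p = (if0 -3 then 2 else 7) in -3), ∅)}; St=[addR]⟩
6. ⟨T=6; E={p↦thunk(v, {v↦thunk((let p = (if0 -3 then 2 else 7) in -3), ∅)}), v↦thunk((let p = (if0 -3 then 2 else 7) in -3), ∅)}; St=[addL(3)]⟩
→ final value 9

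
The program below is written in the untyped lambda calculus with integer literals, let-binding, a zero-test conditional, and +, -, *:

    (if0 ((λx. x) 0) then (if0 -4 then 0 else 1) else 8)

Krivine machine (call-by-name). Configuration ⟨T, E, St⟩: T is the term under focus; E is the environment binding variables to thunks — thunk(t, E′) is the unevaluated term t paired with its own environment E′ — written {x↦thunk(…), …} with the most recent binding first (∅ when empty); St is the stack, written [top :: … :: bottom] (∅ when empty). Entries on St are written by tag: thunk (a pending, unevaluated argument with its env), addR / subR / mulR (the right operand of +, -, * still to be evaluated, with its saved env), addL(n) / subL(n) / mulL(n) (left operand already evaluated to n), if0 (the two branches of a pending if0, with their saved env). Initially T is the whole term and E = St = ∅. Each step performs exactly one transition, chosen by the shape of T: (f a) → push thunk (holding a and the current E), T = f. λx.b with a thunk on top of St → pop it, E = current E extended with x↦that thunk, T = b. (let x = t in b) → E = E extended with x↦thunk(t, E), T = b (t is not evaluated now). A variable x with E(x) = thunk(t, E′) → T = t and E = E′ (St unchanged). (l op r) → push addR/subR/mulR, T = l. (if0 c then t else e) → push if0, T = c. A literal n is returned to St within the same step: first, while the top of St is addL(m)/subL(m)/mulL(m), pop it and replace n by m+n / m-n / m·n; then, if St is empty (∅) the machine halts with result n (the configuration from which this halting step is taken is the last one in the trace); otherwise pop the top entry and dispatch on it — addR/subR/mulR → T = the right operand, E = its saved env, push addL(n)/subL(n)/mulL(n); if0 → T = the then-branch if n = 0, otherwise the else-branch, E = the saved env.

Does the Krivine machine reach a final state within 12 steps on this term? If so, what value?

Answer: 1

Execution trace:
t=0: <T=(if0 ((λx. x) 0) then (if0 -4 then 0 else 1) else 8), E=∅, St=∅>
t=1: <T=((λx. x) 0), E=∅, St=[if0]>
t=2: <T=(λx. x), E=∅, St=[thunk :: if0]>
t=3: <T=x, E={x↦thunk(0, ∅)}, St=[if0]>
t=4: <T=0, E=∅, St=[if0]>
t=5: <T=(if0 -4 then 0 else 1), E=∅, St=∅>
t=6: <T=-4, E=∅, St=[if0]>
t=7: <T=1, E=∅, St=∅>
→ final value 1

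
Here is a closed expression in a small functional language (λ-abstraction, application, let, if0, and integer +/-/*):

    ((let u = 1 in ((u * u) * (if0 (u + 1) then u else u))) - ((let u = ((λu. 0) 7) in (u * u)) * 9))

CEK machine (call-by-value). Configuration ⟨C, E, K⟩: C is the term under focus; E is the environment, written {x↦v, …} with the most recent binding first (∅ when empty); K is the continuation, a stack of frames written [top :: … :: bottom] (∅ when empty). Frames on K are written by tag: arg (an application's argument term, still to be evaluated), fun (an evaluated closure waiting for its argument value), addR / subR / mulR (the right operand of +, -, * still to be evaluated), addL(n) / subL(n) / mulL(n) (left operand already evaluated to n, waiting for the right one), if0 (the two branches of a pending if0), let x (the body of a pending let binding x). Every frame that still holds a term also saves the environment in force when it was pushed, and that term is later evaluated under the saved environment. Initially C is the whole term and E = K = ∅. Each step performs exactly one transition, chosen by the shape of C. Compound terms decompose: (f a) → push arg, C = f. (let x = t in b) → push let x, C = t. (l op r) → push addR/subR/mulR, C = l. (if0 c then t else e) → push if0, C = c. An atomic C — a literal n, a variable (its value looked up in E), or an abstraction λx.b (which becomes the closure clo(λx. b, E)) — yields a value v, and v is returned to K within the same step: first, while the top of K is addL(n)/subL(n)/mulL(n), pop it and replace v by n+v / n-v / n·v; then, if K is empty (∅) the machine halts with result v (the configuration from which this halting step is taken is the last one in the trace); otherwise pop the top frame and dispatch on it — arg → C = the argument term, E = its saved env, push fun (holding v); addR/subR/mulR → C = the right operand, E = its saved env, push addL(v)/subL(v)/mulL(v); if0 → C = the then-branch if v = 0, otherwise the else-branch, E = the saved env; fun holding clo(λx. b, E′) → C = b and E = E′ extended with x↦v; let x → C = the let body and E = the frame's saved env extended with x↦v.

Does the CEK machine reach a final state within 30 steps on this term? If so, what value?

Answer: 1

Execution trace:
0. ⟨C=((let u = 1 in ((u * u) * (if0 (u + 1) then u else u))) - ((let u = ((λu. 0) 7) in (u * u)) * 9)); E=∅; K=∅⟩
1. ⟨C=(let u = 1 in ((u * u) * (if0 (u + 1) then u else u))); E=∅; K=[subR]⟩
2. ⟨C=1; E=∅; K=[let u :: subR]⟩
3. ⟨C=((u * u) * (if0 (u + 1) then u else u)); E={u↦1}; K=[subR]⟩
4. ⟨C=(u * u); E={u↦1}; K=[mulR :: subR]⟩
5. ⟨C=u; E={u↦1}; K=[mulR :: mulR :: subR]⟩
6. ⟨C=u; E={u↦1}; K=[mulL(1) :: mulR :: subR]⟩
7. ⟨C=(if0 (u + 1) then u else u); E={u↦1}; K=[mulL(1) :: subR]⟩
8. ⟨C=(u + 1); E={u↦1}; K=[if0 :: mulL(1) :: subR]⟩
9. ⟨C=u; E={u↦1}; K=[addR :: if0 :: mulL(1) :: subR]⟩
10. ⟨C=1; E={u↦1}; K=[addL(1) :: if0 :: mulL(1) :: subR]⟩
11. ⟨C=u; E={u↦1}; K=[mulL(1) :: subR]⟩
12. ⟨C=((let u = ((λu. 0) 7) in (u * u)) * 9); E=∅; K=[subL(1)]⟩
13. ⟨C=(let u = ((λu. 0) 7) in (u * u)); E=∅; K=[mulR :: subL(1)]⟩
14. ⟨C=((λu. 0) 7); E=∅; K=[let u :: mulR :: subL(1)]⟩
15. ⟨C=(λu. 0); E=∅; K=[arg :: let u :: mulR :: subL(1)]⟩
16. ⟨C=7; E=∅; K=[fun :: let u :: mulR :: subL(1)]⟩
17. ⟨C=0; E={u↦7}; K=[let u :: mulR :: subL(1)]⟩
18. ⟨C=(u * u); E={u↦0}; K=[mulR :: subL(1)]⟩
19. ⟨C=u; E={u↦0}; K=[mulR :: mulR :: subL(1)]⟩
20. ⟨C=u; E={u↦0}; K=[mulL(0) :: mulR :: subL(1)]⟩
21. ⟨C=9; E=∅; K=[mulL(0) :: subL(1)]⟩
→ final value 1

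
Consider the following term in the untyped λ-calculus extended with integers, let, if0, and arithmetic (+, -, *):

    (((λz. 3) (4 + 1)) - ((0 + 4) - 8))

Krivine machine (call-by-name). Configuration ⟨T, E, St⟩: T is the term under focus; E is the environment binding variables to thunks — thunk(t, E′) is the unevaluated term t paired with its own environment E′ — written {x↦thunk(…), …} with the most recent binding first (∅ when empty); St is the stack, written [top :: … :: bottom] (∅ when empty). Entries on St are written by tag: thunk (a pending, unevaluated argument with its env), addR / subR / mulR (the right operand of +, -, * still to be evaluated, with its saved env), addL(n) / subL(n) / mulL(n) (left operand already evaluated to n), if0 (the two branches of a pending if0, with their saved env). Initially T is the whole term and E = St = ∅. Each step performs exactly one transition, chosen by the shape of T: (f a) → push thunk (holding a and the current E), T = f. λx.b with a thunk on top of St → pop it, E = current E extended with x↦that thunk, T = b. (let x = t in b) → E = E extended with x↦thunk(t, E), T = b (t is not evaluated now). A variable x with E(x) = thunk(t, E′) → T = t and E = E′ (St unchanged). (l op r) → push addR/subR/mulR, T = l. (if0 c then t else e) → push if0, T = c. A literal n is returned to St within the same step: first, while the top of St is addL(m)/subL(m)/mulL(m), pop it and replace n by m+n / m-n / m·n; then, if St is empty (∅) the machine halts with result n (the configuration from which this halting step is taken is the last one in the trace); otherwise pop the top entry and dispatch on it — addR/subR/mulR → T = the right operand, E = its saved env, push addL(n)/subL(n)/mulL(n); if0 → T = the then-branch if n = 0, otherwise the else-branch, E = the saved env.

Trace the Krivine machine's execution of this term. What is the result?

Answer: 7

Execution trace:
step 0: [T=(((λz. 3) (4 + 1)) - ((0 + 4) - 8)) | E=∅ | St=∅]
step 1: [T=((λz. 3) (4 + 1)) | E=∅ | St=[subR]]
step 2: [T=(λz. 3) | E=∅ | St=[thunk :: subR]]
step 3: [T=3 | E={z↦thunk((4 + 1), ∅)} | St=[subR]]
step 4: [T=((0 + 4) - 8) | E=∅ | St=[subL(3)]]
step 5: [T=(0 + 4) | E=∅ | St=[subR :: subL(3)]]
step 6: [T=0 | E=∅ | St=[addR :: subR :: subL(3)]]
step 7: [T=4 | E=∅ | St=[addL(0) :: subR :: subL(3)]]
step 8: [T=8 | E=∅ | St=[subL(4) :: subL(3)]]
→ final value 7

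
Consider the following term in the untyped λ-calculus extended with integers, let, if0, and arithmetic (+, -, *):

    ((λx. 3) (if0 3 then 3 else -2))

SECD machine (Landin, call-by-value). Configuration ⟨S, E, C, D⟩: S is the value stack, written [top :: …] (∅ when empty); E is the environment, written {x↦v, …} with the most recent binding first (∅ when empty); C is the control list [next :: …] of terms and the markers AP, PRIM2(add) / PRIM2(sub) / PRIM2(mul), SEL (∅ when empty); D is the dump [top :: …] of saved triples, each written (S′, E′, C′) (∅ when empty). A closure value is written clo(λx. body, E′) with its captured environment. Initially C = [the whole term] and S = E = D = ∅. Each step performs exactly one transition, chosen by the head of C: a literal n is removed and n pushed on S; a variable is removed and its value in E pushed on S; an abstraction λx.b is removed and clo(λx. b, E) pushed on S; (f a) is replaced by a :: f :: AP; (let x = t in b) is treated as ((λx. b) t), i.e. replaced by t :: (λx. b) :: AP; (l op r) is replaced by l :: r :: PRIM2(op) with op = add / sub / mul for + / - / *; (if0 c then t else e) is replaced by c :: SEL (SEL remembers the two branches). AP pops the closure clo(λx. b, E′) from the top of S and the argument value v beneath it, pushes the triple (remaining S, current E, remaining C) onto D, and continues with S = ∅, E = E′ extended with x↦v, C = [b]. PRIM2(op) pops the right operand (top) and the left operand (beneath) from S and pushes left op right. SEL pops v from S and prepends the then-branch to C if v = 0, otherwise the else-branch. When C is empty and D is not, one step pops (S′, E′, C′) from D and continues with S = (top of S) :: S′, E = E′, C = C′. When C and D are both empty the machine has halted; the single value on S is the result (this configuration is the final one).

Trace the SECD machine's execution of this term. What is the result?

Answer: 3

Execution trace:
step 0: [S=∅ | E=∅ | C=[((λx. 3) (if0 3 then 3 else -2))] | D=∅]
step 1: [S=∅ | E=∅ | C=[(if0 3 then 3 else -2) :: (λx. 3) :: AP] | D=∅]
step 2: [S=∅ | E=∅ | C=[3 :: SEL :: (λx. 3) :: AP] | D=∅]
step 3: [S=[3] | E=∅ | C=[SEL :: (λx. 3) :: AP] | D=∅]
step 4: [S=∅ | E=∅ | C=[-2 :: (λx. 3) :: AP] | D=∅]
step 5: [S=[-2] | E=∅ | C=[(λx. 3) :: AP] | D=∅]
step 6: [S=[clo(λx. 3, ∅) :: -2] | E=∅ | C=[AP] | D=∅]
step 7: [S=∅ | E={x↦-2} | C=[3] | D=[(∅, ∅, ∅)]]
step 8: [S=[3] | E={x↦-2} | C=∅ | D=[(∅, ∅, ∅)]]
step 9: [S=[3] | E=∅ | C=∅ | D=∅]
→ final value 3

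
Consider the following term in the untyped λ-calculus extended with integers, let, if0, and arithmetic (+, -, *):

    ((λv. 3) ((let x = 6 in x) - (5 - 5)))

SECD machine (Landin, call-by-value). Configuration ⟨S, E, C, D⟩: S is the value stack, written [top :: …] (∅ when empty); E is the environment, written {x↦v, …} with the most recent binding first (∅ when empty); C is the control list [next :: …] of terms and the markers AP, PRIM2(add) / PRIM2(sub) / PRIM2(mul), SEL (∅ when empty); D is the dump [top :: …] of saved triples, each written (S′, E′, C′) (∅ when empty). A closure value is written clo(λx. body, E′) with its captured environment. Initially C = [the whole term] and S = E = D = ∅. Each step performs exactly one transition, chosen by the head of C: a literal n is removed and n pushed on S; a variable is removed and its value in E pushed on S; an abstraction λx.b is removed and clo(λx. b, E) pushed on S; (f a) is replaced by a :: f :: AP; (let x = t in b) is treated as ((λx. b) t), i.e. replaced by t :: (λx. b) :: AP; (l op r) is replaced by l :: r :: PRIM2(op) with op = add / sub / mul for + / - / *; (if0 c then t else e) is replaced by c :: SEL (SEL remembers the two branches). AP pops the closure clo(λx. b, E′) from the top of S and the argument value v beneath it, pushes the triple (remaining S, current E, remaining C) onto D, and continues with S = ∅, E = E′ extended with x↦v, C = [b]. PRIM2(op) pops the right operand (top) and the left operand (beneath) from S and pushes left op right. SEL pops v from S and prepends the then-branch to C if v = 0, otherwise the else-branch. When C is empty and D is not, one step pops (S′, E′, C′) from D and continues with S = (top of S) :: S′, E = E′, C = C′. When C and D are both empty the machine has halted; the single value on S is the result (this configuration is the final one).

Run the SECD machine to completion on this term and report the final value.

[0] [S=∅ | E=∅ | C=[((λv. 3) ((let x = 6 in x) - (5 - 5)))] | D=∅]
[1] [S=∅ | E=∅ | C=[((let x = 6 in x) - (5 - 5)) :: (λv. 3) :: AP] | D=∅]
[2] [S=∅ | E=∅ | C=[(let x = 6 in x) :: (5 - 5) :: PRIM2(sub) :: (λv. 3) :: AP] | D=∅]
[3] [S=∅ | E=∅ | C=[6 :: (λx. x) :: AP :: (5 - 5) :: PRIM2(sub) :: (λv. 3) :: AP] | D=∅]
[4] [S=[6] | E=∅ | C=[(λx. x) :: AP :: (5 - 5) :: PRIM2(sub) :: (λv. 3) :: AP] | D=∅]
[5] [S=[clo(λx. x, ∅) :: 6] | E=∅ | C=[AP :: (5 - 5) :: PRIM2(sub) :: (λv. 3) :: AP] | D=∅]
[6] [S=∅ | E={x↦6} | C=[x] | D=[(∅, ∅, [(5 - 5) :: PRIM2(sub) :: (λv. 3) :: AP])]]
[7] [S=[6] | E={x↦6} | C=∅ | D=[(∅, ∅, [(5 - 5) :: PRIM2(sub) :: (λv. 3) :: AP])]]
[8] [S=[6] | E=∅ | C=[(5 - 5) :: PRIM2(sub) :: (λv. 3) :: AP] | D=∅]
[9] [S=[6] | E=∅ | C=[5 :: 5 :: PRIM2(sub) :: PRIM2(sub) :: (λv. 3) :: AP] | D=∅]
[10] [S=[5 :: 6] | E=∅ | C=[5 :: PRIM2(sub) :: PRIM2(sub) :: (λv. 3) :: AP] | D=∅]
[11] [S=[5 :: 5 :: 6] | E=∅ | C=[PRIM2(sub) :: PRIM2(sub) :: (λv. 3) :: AP] | D=∅]
[12] [S=[0 :: 6] | E=∅ | C=[PRIM2(sub) :: (λv. 3) :: AP] | D=∅]
[13] [S=[6] | E=∅ | C=[(λv. 3) :: AP] | D=∅]
[14] [S=[clo(λv. 3, ∅) :: 6] | E=∅ | C=[AP] | D=∅]
[15] [S=∅ | E={v↦6} | C=[3] | D=[(∅, ∅, ∅)]]
[16] [S=[3] | E={v↦6} | C=∅ | D=[(∅, ∅, ∅)]]
[17] [S=[3] | E=∅ | C=∅ | D=∅]
→ final value 3

Answer: 3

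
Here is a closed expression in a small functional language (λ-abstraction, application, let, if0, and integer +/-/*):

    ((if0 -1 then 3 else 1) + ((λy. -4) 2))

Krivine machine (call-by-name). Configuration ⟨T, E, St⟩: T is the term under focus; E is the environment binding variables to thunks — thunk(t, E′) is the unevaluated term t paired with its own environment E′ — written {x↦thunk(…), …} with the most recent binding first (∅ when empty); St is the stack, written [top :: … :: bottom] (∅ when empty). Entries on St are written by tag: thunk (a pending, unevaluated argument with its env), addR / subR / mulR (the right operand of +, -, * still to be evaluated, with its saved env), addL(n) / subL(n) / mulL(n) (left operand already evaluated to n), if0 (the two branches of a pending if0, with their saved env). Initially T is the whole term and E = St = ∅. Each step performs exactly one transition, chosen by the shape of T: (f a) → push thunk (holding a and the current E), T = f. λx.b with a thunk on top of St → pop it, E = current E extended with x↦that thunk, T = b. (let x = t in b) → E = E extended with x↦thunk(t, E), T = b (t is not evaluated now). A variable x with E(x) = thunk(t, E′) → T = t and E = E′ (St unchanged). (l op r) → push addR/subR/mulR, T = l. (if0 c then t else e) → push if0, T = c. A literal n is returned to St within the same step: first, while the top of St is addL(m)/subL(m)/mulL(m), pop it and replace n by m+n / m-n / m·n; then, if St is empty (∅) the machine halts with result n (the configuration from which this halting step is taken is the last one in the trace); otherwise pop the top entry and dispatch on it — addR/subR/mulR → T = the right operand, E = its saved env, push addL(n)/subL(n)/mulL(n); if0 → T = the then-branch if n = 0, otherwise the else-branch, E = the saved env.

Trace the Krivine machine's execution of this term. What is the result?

Answer: -3

Machine steps:
step 0: [T=((if0 -1 then 3 else 1) + ((λy. -4) 2)) | E=∅ | St=∅]
step 1: [T=(if0 -1 then 3 else 1) | E=∅ | St=[addR]]
step 2: [T=-1 | E=∅ | St=[if0 :: addR]]
step 3: [T=1 | E=∅ | St=[addR]]
step 4: [T=((λy. -4) 2) | E=∅ | St=[addL(1)]]
step 5: [T=(λy. -4) | E=∅ | St=[thunk :: addL(1)]]
step 6: [T=-4 | E={y↦thunk(2, ∅)} | St=[addL(1)]]
→ final value -3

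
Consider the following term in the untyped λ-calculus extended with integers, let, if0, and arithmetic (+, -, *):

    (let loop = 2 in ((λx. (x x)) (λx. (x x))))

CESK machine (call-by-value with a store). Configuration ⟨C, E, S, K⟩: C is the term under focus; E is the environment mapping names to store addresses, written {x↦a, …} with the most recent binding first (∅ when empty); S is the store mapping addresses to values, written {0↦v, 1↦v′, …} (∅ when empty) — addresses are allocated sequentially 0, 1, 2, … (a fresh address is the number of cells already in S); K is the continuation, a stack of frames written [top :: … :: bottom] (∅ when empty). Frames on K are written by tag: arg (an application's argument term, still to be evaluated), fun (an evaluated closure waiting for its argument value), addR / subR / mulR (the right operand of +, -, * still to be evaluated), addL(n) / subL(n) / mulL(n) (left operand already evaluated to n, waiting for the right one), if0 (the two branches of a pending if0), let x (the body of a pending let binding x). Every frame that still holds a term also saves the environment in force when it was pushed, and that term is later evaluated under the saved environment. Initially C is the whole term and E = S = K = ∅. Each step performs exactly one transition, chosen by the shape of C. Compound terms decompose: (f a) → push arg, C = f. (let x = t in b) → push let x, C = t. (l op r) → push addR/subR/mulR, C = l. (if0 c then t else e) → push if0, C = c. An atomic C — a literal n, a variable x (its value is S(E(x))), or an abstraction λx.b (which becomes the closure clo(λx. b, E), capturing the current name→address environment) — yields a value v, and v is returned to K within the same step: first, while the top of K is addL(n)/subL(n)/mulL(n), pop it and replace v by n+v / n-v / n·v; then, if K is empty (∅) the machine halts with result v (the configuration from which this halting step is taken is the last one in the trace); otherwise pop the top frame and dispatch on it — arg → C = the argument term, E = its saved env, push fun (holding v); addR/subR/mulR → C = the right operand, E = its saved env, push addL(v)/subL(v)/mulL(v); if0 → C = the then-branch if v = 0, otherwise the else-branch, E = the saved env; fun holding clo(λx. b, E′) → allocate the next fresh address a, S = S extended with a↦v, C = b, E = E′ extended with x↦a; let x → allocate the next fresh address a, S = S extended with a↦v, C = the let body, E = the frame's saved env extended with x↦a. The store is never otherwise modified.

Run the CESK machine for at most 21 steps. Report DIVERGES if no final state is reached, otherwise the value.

Answer: DIVERGES (no final state within 21 steps)

Execution trace:
t=0: [C=(let loop = 2 in ((λx. (x x)) (λx. (x x)))) | E=∅ | S=∅ | K=∅]
t=1: [C=2 | E=∅ | S=∅ | K=[let loop]]
t=2: [C=((λx. (x x)) (λx. (x x))) | E={loop↦0} | S={0↦2} | K=∅]
t=3: [C=(λx. (x x)) | E={loop↦0} | S={0↦2} | K=[arg]]
t=4: [C=(λx. (x x)) | E={loop↦0} | S={0↦2} | K=[fun]]
t=5: [C=(x x) | E={x↦1, loop↦0} | S={0↦2, 1↦clo(λx. (x x), {loop↦0})} | K=∅]
t=6: [C=x | E={x↦1, loop↦0} | S={0↦2, 1↦clo(λx. (x x), {loop↦0})} | K=[arg]]
t=7: [C=x | E={x↦1, loop↦0} | S={0↦2, 1↦clo(λx. (x x), {loop↦0})} | K=[fun]]
t=8: [C=(x x) | E={x↦2, loop↦0} | S={0↦2, 1↦clo(λx. (x x), {loop↦0}), 2↦clo(λx. (x x), {loop↦0})} | K=∅]
t=9: [C=x | E={x↦2, loop↦0} | S={0↦2, 1↦clo(λx. (x x), {loop↦0}), 2↦clo(λx. (x x), {loop↦0})} | K=[arg]]
t=10: [C=x | E={x↦2, loop↦0} | S={0↦2, 1↦clo(λx. (x x), {loop↦0}), 2↦clo(λx. (x x), {loop↦0})} | K=[fun]]
t=11: [C=(x x) | E={x↦3, loop↦0} | S={0↦2, 1↦clo(λx. (x x), {loop↦0}), 2↦clo(λx. (x x), {loop↦0}), 3↦clo(λx. (x x), {loop↦0})} | K=∅]
t=12: [C=x | E={x↦3, loop↦0} | S={0↦2, 1↦clo(λx. (x x), {loop↦0}), 2↦clo(λx. (x x), {loop↦0}), 3↦clo(λx. (x x), {loop↦0})} | K=[arg]]
t=13: [C=x | E={x↦3, loop↦0} | S={0↦2, 1↦clo(λx. (x x), {loop↦0}), 2↦clo(λx. (x x), {loop↦0}), 3↦clo(λx. (x x), {loop↦0})} | K=[fun]]
t=14: [C=(x x) | E={x↦4, loop↦0} | S={0↦2, 1↦clo(λx. (x x), {loop↦0}), 2↦clo(λx. (x x), {loop↦0}), 3↦clo(λx. (x x), {loop↦0}), 4↦clo(λx. (x x), {loop↦0})} | K=∅]
t=15: [C=x | E={x↦4, loop↦0} | S={0↦2, 1↦clo(λx. (x x), {loop↦0}), 2↦clo(λx. (x x), {loop↦0}), 3↦clo(λx. (x x), {loop↦0}), 4↦clo(λx. (x x), {loop↦0})} | K=[arg]]
t=16: [C=x | E={x↦4, loop↦0} | S={0↦2, 1↦clo(λx. (x x), {loop↦0}), 2↦clo(λx. (x x), {loop↦0}), 3↦clo(λx. (x x), {loop↦0}), 4↦clo(λx. (x x), {loop↦0})} | K=[fun]]
t=17: [C=(x x) | E={x↦5, loop↦0} | S={0↦2, 1↦clo(λx. (x x), {loop↦0}), 2↦clo(λx. (x x), {loop↦0}), 3↦clo(λx. (x x), {loop↦0}), 4↦clo(λx. (x x), {loop↦0}), 5↦clo(λx. (x x), {loop↦0})} | K=∅]
t=18: [C=x | E={x↦5, loop↦0} | S={0↦2, 1↦clo(λx. (x x), {loop↦0}), 2↦clo(λx. (x x), {loop↦0}), 3↦clo(λx. (x x), {loop↦0}), 4↦clo(λx. (x x), {loop↦0}), 5↦clo(λx. (x x), {loop↦0})} | K=[arg]]
t=19: [C=x | E={x↦5, loop↦0} | S={0↦2, 1↦clo(λx. (x x), {loop↦0}), 2↦clo(λx. (x x), {loop↦0}), 3↦clo(λx. (x x), {loop↦0}), 4↦clo(λx. (x x), {loop↦0}), 5↦clo(λx. (x x), {loop↦0})} | K=[fun]]
t=20: [C=(x x) | E={x↦6, loop↦0} | S={0↦2, 1↦clo(λx. (x x), {loop↦0}), 2↦clo(λx. (x x), {loop↦0}), 3↦clo(λx. (x x), {loop↦0}), 4↦clo(λx. (x x), {loop↦0}), 5↦clo(λx. (x x), {loop↦0}), 6↦clo(λx. (x x), {loop↦0})} | K=∅]
t=21: [C=x | E={x↦6, loop↦0} | S={0↦2, 1↦clo(λx. (x x), {loop↦0}), 2↦clo(λx. (x x), {loop↦0}), 3↦clo(λx. (x x), {loop↦0}), 4↦clo(λx. (x x), {loop↦0}), 5↦clo(λx. (x x), {loop↦0}), 6↦clo(λx. (x x), {loop↦0})} | K=[arg]]
→ 21 transitions taken and the configuration is still not final: no result within 21 steps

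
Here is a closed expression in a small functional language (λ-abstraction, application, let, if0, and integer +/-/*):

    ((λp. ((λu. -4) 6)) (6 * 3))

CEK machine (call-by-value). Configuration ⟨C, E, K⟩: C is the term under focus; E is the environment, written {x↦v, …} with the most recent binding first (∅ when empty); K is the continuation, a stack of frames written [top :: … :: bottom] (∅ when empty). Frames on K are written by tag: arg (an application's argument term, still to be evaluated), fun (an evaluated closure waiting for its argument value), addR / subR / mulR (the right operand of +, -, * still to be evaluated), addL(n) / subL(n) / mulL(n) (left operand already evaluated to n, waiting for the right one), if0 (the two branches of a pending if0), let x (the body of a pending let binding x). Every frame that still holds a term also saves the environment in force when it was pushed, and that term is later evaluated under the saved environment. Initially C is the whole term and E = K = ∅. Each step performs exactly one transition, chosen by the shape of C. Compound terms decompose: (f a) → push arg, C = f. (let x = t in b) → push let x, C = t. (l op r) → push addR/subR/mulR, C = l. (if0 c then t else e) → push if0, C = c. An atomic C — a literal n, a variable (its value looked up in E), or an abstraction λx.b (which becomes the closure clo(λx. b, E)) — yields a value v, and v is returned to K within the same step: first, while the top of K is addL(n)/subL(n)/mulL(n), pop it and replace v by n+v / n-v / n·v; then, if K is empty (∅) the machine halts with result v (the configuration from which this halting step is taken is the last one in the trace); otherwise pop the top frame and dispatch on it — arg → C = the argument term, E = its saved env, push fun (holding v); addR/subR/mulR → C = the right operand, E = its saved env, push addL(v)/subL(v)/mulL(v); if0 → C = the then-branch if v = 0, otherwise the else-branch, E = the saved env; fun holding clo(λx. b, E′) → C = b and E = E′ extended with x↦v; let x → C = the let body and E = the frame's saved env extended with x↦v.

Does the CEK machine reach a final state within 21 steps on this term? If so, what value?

step 0: <C=((λp. ((λu. -4) 6)) (6 * 3)), E=∅, K=∅>
step 1: <C=(λp. ((λu. -4) 6)), E=∅, K=[arg]>
step 2: <C=(6 * 3), E=∅, K=[fun]>
step 3: <C=6, E=∅, K=[mulR :: fun]>
step 4: <C=3, E=∅, K=[mulL(6) :: fun]>
step 5: <C=((λu. -4) 6), E={p↦18}, K=∅>
step 6: <C=(λu. -4), E={p↦18}, K=[arg]>
step 7: <C=6, E={p↦18}, K=[fun]>
step 8: <C=-4, E={u↦6, p↦18}, K=∅>
→ final value -4

Answer: -4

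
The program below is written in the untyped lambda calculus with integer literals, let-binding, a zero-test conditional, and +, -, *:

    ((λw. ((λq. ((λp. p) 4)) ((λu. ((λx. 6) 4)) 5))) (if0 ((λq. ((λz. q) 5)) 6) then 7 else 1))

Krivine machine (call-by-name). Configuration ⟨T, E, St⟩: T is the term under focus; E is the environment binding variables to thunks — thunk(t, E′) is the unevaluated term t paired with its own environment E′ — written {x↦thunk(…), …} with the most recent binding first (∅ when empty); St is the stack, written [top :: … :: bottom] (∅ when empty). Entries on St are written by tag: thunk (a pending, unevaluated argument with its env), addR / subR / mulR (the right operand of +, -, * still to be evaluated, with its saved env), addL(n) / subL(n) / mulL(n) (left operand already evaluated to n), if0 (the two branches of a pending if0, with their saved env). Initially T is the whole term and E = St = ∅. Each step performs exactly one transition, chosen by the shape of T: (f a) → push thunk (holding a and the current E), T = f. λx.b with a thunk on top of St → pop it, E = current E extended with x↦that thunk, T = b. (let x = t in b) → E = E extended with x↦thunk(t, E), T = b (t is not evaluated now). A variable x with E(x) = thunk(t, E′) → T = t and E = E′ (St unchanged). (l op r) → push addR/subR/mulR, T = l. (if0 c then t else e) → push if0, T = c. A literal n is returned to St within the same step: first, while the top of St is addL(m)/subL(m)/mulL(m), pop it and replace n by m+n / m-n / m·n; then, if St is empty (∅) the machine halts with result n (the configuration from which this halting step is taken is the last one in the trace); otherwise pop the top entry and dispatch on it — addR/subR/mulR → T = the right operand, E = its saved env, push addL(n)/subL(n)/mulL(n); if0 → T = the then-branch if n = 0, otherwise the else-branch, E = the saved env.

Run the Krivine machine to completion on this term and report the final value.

0. <T=((λw. ((λq. ((λp. p) 4)) ((λu. ((λx. 6) 4)) 5))) (if0 ((λq. ((λz. q) 5)) 6) then 7 else 1)), E=∅, St=∅>
1. <T=(λw. ((λq. ((λp. p) 4)) ((λu. ((λx. 6) 4)) 5))), E=∅, St=[thunk]>
2. <T=((λq. ((λp. p) 4)) ((λu. ((λx. 6) 4)) 5)), E={w↦thunk((if0 ((λq. ((λz. q) 5)) 6) then 7 else 1), ∅)}, St=∅>
3. <T=(λq. ((λp. p) 4)), E={w↦thunk((if0 ((λq. ((λz. q) 5)) 6) then 7 else 1), ∅)}, St=[thunk]>
4. <T=((λp. p) 4), E={q↦thunk(((λu. ((λx. 6) 4)) 5), {w↦thunk((if0 ((λq. ((λz. q) 5)) 6) then 7 else 1), ∅)}), w↦thunk((if0 ((λq. ((λz. q) 5)) 6) then 7 else 1), ∅)}, St=∅>
5. <T=(λp. p), E={q↦thunk(((λu. ((λx. 6) 4)) 5), {w↦thunk((if0 ((λq. ((λz. q) 5)) 6) then 7 else 1), ∅)}), w↦thunk((if0 ((λq. ((λz. q) 5)) 6) then 7 else 1), ∅)}, St=[thunk]>
6. <T=p, E={p↦thunk(4, {q↦thunk(((λu. ((λx. 6) 4)) 5), {w↦thunk((if0 ((λq. ((λz. q) 5)) 6) then 7 else 1), ∅)}), w↦thunk((if0 ((λq. ((λz. q) 5)) 6) then 7 else 1), ∅)}), q↦thunk(((λu. ((λx. 6) 4)) 5), {w↦thunk((if0 ((λq. ((λz. q) 5)) 6) then 7 else 1), ∅)}), w↦thunk((if0 ((λq. ((λz. q) 5)) 6) then 7 else 1), ∅)}, St=∅>
7. <T=4, E={q↦thunk(((λu. ((λx. 6) 4)) 5), {w↦thunk((if0 ((λq. ((λz. q) 5)) 6) then 7 else 1), ∅)}), w↦thunk((if0 ((λq. ((λz. q) 5)) 6) then 7 else 1), ∅)}, St=∅>
→ final value 4

Answer: 4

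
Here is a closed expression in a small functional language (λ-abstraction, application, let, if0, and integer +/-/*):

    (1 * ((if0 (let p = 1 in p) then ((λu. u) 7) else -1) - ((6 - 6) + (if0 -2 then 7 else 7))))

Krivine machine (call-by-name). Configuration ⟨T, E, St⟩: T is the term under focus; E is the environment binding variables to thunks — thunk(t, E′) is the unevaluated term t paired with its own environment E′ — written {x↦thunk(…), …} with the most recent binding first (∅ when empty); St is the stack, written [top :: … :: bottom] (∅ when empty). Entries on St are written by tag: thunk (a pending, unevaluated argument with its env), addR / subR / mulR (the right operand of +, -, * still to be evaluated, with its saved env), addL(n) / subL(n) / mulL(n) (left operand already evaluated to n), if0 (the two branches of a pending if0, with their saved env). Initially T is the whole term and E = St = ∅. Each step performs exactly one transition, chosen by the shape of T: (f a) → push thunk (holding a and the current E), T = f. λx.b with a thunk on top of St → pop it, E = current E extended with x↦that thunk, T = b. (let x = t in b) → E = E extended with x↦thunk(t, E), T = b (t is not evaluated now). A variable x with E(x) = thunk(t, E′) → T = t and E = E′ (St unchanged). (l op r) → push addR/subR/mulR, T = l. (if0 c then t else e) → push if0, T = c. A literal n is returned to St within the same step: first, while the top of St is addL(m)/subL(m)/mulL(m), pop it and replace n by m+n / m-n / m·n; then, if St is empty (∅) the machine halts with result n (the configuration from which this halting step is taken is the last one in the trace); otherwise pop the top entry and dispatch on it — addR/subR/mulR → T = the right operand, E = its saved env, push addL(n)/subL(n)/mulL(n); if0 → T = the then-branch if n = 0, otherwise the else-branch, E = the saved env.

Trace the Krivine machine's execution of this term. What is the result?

Answer: -8

Machine steps:
0. [T=(1 * ((if0 (let p = 1 in p) then ((λu. u) 7) else -1) - ((6 - 6) + (if0 -2 then 7 else 7)))) | E=∅ | St=∅]
1. [T=1 | E=∅ | St=[mulR]]
2. [T=((if0 (let p = 1 in p) then ((λu. u) 7) else -1) - ((6 - 6) + (if0 -2 then 7 else 7))) | E=∅ | St=[mulL(1)]]
3. [T=(if0 (let p = 1 in p) then ((λu. u) 7) else -1) | E=∅ | St=[subR :: mulL(1)]]
4. [T=(let p = 1 in p) | E=∅ | St=[if0 :: subR :: mulL(1)]]
5. [T=p | E={p↦thunk(1, ∅)} | St=[if0 :: subR :: mulL(1)]]
6. [T=1 | E=∅ | St=[if0 :: subR :: mulL(1)]]
7. [T=-1 | E=∅ | St=[subR :: mulL(1)]]
8. [T=((6 - 6) + (if0 -2 then 7 else 7)) | E=∅ | St=[subL(-1) :: mulL(1)]]
9. [T=(6 - 6) | E=∅ | St=[addR :: subL(-1) :: mulL(1)]]
10. [T=6 | E=∅ | St=[subR :: addR :: subL(-1) :: mulL(1)]]
11. [T=6 | E=∅ | St=[subL(6) :: addR :: subL(-1) :: mulL(1)]]
12. [T=(if0 -2 then 7 else 7) | E=∅ | St=[addL(0) :: subL(-1) :: mulL(1)]]
13. [T=-2 | E=∅ | St=[if0 :: addL(0) :: subL(-1) :: mulL(1)]]
14. [T=7 | E=∅ | St=[addL(0) :: subL(-1) :: mulL(1)]]
→ final value -8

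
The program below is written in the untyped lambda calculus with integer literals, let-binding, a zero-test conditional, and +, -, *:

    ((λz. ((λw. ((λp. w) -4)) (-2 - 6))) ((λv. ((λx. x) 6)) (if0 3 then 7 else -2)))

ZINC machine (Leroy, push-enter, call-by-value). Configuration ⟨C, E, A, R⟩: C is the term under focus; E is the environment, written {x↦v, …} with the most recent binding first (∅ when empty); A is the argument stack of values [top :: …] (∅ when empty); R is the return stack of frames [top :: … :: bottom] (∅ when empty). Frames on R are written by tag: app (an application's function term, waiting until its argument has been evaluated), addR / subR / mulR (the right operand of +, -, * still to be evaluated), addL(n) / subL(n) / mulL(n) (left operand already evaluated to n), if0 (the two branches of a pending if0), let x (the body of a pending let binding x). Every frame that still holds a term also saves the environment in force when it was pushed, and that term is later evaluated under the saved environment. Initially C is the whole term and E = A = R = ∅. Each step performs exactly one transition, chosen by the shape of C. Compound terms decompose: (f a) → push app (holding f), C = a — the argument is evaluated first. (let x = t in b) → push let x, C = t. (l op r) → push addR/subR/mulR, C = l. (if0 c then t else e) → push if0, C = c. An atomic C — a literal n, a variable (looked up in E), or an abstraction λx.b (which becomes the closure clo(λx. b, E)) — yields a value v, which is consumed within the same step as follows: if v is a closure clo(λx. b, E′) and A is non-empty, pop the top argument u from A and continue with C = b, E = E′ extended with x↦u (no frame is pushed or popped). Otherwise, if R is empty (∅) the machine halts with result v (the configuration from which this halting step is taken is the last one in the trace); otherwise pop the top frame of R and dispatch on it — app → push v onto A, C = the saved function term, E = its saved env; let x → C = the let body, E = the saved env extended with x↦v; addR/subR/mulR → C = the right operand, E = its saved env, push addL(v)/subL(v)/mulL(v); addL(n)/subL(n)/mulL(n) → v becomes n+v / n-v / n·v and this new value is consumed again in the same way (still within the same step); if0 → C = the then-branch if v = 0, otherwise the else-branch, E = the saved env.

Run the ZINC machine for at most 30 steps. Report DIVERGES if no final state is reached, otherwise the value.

Answer: -8

Execution trace:
t=0: ⟨C=((λz. ((λw. ((λp. w) -4)) (-2 - 6))) ((λv. ((λx. x) 6)) (if0 3 then 7 else -2))); E=∅; A=∅; R=∅⟩
t=1: ⟨C=((λv. ((λx. x) 6)) (if0 3 then 7 else -2)); E=∅; A=∅; R=[app]⟩
t=2: ⟨C=(if0 3 then 7 else -2); E=∅; A=∅; R=[app :: app]⟩
t=3: ⟨C=3; E=∅; A=∅; R=[if0 :: app :: app]⟩
t=4: ⟨C=-2; E=∅; A=∅; R=[app :: app]⟩
t=5: ⟨C=(λv. ((λx. x) 6)); E=∅; A=[-2]; R=[app]⟩
t=6: ⟨C=((λx. x) 6); E={v↦-2}; A=∅; R=[app]⟩
t=7: ⟨C=6; E={v↦-2}; A=∅; R=[app :: app]⟩
t=8: ⟨C=(λx. x); E={v↦-2}; A=[6]; R=[app]⟩
t=9: ⟨C=x; E={x↦6, v↦-2}; A=∅; R=[app]⟩
t=10: ⟨C=(λz. ((λw. ((λp. w) -4)) (-2 - 6))); E=∅; A=[6]; R=∅⟩
t=11: ⟨C=((λw. ((λp. w) -4)) (-2 - 6)); E={z↦6}; A=∅; R=∅⟩
t=12: ⟨C=(-2 - 6); E={z↦6}; A=∅; R=[app]⟩
t=13: ⟨C=-2; E={z↦6}; A=∅; R=[subR :: app]⟩
t=14: ⟨C=6; E={z↦6}; A=∅; R=[subL(-2) :: app]⟩
t=15: ⟨C=(λw. ((λp. w) -4)); E={z↦6}; A=[-8]; R=∅⟩
t=16: ⟨C=((λp. w) -4); E={w↦-8, z↦6}; A=∅; R=∅⟩
t=17: ⟨C=-4; E={w↦-8, z↦6}; A=∅; R=[app]⟩
t=18: ⟨C=(λp. w); E={w↦-8, z↦6}; A=[-4]; R=∅⟩
t=19: ⟨C=w; E={p↦-4, w↦-8, z↦6}; A=∅; R=∅⟩
→ final value -8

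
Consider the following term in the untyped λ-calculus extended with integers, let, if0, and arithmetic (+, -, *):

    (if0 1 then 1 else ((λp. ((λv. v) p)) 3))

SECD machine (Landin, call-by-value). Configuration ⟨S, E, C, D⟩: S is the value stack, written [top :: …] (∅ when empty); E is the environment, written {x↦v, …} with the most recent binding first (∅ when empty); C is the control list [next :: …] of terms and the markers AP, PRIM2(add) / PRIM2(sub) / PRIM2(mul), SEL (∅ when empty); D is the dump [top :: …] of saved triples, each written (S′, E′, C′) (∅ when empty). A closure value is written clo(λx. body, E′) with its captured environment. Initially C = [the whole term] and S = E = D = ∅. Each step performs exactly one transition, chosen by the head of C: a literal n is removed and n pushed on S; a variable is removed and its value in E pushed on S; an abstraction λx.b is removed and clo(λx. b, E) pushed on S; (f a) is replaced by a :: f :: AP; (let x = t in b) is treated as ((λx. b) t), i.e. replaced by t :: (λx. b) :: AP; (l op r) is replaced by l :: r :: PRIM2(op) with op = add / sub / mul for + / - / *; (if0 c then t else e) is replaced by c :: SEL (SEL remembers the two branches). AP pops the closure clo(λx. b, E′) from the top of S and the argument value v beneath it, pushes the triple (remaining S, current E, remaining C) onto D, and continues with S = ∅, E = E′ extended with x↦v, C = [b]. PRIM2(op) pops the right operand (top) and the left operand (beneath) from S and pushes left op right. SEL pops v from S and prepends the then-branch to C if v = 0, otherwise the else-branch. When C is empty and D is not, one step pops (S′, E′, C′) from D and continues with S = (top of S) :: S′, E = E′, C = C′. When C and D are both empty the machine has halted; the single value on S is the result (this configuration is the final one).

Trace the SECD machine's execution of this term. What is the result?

Answer: 3

Execution trace:
[0] [S=∅ | E=∅ | C=[(if0 1 then 1 else ((λp. ((λv. v) p)) 3))] | D=∅]
[1] [S=∅ | E=∅ | C=[1 :: SEL] | D=∅]
[2] [S=[1] | E=∅ | C=[SEL] | D=∅]
[3] [S=∅ | E=∅ | C=[((λp. ((λv. v) p)) 3)] | D=∅]
[4] [S=∅ | E=∅ | C=[3 :: (λp. ((λv. v) p)) :: AP] | D=∅]
[5] [S=[3] | E=∅ | C=[(λp. ((λv. v) p)) :: AP] | D=∅]
[6] [S=[clo(λp. ((λv. v) p), ∅) :: 3] | E=∅ | C=[AP] | D=∅]
[7] [S=∅ | E={p↦3} | C=[((λv. v) p)] | D=[(∅, ∅, ∅)]]
[8] [S=∅ | E={p↦3} | C=[p :: (λv. v) :: AP] | D=[(∅, ∅, ∅)]]
[9] [S=[3] | E={p↦3} | C=[(λv. v) :: AP] | D=[(∅, ∅, ∅)]]
[10] [S=[clo(λv. v, {p↦3}) :: 3] | E={p↦3} | C=[AP] | D=[(∅, ∅, ∅)]]
[11] [S=∅ | E={v↦3, p↦3} | C=[v] | D=[(∅, {p↦3}, ∅) :: (∅, ∅, ∅)]]
[12] [S=[3] | E={v↦3, p↦3} | C=∅ | D=[(∅, {p↦3}, ∅) :: (∅, ∅, ∅)]]
[13] [S=[3] | E={p↦3} | C=∅ | D=[(∅, ∅, ∅)]]
[14] [S=[3] | E=∅ | C=∅ | D=∅]
→ final value 3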